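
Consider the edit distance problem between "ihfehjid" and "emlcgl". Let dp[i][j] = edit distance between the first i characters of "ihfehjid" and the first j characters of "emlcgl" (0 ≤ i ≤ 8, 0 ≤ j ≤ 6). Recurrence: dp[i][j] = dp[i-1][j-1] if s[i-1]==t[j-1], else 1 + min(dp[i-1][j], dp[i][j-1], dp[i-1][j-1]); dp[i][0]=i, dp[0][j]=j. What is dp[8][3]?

7

   ''  e  m  l  c  g  l
''  0  1  2  3  4  5  6
 i  1  1  2  3  4  5  6
 h  2  2  2  3  4  5  6
 f  3  3  3  3  4  5  6
 e  4  3  4  4  4  5  6
 h  5  4  4  5  5  5  6
 j  6  5  5  5  6  6  6
 i  7  6  6  6  6  7  7
 d  8  7  7  7  7  7  8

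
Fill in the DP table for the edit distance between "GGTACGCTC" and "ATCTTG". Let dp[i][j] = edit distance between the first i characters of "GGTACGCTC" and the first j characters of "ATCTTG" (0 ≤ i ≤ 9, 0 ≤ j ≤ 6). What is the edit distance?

6

   ''  A  T  C  T  T  G
''  0  1  2  3  4  5  6
 G  1  1  2  3  4  5  5
 G  2  2  2  3  4  5  5
 T  3  3  2  3  3  4  5
 A  4  3  3  3  4  4  5
 C  5  4  4  3  4  5  5
 G  6  5  5  4  4  5  5
 C  7  6  6  5  5  5  6
 T  8  7  6  6  5  5  6
 C  9  8  7  6  6  6  6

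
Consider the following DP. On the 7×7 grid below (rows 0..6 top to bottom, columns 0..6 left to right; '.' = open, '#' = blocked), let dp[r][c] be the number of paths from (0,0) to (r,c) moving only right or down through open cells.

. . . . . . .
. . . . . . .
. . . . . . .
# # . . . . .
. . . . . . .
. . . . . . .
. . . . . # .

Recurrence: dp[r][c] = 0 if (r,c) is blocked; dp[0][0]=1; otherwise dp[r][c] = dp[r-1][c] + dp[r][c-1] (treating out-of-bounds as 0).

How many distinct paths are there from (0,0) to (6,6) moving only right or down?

r\c   0   1   2   3   4   5   6
  0   1   1   1   1   1   1   1
  1   1   2   3   4   5   6   7
  2   1   3   6  10  15  21  28
  3   0   0   6  16  31  52  80
  4   0   0   6  22  53 105 185
  5   0   0   6  28  81 186 371
  6   0   0   6  34 115   0 371

371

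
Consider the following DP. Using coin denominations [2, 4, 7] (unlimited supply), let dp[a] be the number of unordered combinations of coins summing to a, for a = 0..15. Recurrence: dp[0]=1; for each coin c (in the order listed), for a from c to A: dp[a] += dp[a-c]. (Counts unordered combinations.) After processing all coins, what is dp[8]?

after  coin     0     1     2     3     4     5     6     7     8     9    10    11    12    13    14    15
          2     1     0     1     0     1     0     1     0     1     0     1     0     1     0     1     0
          4     1     0     1     0     2     0     2     0     3     0     3     0     4     0     4     0
          7     1     0     1     0     2     0     2     1     3     1     3     2     4     2     5     3

3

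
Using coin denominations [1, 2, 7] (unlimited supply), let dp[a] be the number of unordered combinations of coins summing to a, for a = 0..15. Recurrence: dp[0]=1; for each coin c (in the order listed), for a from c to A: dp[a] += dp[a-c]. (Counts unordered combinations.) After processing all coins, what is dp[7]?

5

after  coin     0     1     2     3     4     5     6     7     8     9    10    11    12    13    14    15
          1     1     1     1     1     1     1     1     1     1     1     1     1     1     1     1     1
          2     1     1     2     2     3     3     4     4     5     5     6     6     7     7     8     8
          7     1     1     2     2     3     3     4     5     6     7     8     9    10    11    13    14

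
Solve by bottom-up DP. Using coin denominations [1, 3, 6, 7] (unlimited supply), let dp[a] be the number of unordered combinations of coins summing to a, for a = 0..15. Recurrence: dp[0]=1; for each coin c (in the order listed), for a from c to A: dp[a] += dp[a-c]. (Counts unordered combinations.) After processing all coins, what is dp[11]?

after  coin     0     1     2     3     4     5     6     7     8     9    10    11    12    13    14    15
          1     1     1     1     1     1     1     1     1     1     1     1     1     1     1     1     1
          3     1     1     1     2     2     2     3     3     3     4     4     4     5     5     5     6
          6     1     1     1     2     2     2     4     4     4     6     6     6     9     9     9    12
          7     1     1     1     2     2     2     4     5     5     7     8     8    11    13    14    17

8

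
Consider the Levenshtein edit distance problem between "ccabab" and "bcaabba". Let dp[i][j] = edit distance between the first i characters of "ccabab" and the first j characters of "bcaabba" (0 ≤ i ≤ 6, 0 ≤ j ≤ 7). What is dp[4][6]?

   ''  b  c  a  a  b  b  a
''  0  1  2  3  4  5  6  7
 c  1  1  1  2  3  4  5  6
 c  2  2  1  2  3  4  5  6
 a  3  3  2  1  2  3  4  5
 b  4  3  3  2  2  2  3  4
 a  5  4  4  3  2  3  3  3
 b  6  5  5  4  3  2  3  4

3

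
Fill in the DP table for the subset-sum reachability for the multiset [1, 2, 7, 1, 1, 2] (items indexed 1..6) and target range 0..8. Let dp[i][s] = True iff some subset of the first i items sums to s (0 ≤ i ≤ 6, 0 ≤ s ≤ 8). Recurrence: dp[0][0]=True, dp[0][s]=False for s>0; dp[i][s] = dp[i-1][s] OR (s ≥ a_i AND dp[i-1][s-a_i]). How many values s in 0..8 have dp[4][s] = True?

7

i\s   0   1   2   3   4   5   6   7   8
  0   T   F   F   F   F   F   F   F   F
  1   T   T   F   F   F   F   F   F   F
  2   T   T   T   T   F   F   F   F   F
  3   T   T   T   T   F   F   F   T   T
  4   T   T   T   T   T   F   F   T   T
  5   T   T   T   T   T   T   F   T   T
  6   T   T   T   T   T   T   T   T   T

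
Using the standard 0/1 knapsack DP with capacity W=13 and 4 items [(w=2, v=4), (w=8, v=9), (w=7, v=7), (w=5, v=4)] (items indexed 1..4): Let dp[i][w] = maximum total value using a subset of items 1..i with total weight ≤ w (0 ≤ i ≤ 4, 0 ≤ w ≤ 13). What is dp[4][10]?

i\w   0   1   2   3   4   5   6   7   8   9  10  11  12  13
  0   0   0   0   0   0   0   0   0   0   0   0   0   0   0
  1   0   0   4   4   4   4   4   4   4   4   4   4   4   4
  2   0   0   4   4   4   4   4   4   9   9  13  13  13  13
  3   0   0   4   4   4   4   4   7   9  11  13  13  13  13
  4   0   0   4   4   4   4   4   8   9  11  13  13  13  13

13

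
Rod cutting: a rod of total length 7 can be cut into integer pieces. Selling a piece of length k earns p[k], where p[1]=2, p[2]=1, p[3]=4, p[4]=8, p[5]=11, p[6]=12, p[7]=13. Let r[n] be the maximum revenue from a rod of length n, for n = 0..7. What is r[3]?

   n    0    1    2    3    4    5    6    7
r[n]    0    2    4    6    8   11   13   15

6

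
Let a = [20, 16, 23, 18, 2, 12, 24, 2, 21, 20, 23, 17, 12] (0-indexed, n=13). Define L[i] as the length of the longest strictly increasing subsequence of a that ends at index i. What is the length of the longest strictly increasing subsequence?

   i    0    1    2    3    4    5    6    7    8    9   10   11   12
a[i]   20   16   23   18    2   12   24    2   21   20   23   17   12
L[i]    1    1    2    2    1    2    3    1    3    3    4    3    2

4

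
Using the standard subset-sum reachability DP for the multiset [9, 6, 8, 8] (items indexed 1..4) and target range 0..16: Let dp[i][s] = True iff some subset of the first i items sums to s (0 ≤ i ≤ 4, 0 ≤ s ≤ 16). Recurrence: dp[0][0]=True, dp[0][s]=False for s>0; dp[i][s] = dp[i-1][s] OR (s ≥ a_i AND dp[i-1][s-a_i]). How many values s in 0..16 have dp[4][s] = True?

7

i\s   0   1   2   3   4   5   6   7   8   9  10  11  12  13  14  15  16
  0   T   F   F   F   F   F   F   F   F   F   F   F   F   F   F   F   F
  1   T   F   F   F   F   F   F   F   F   T   F   F   F   F   F   F   F
  2   T   F   F   F   F   F   T   F   F   T   F   F   F   F   F   T   F
  3   T   F   F   F   F   F   T   F   T   T   F   F   F   F   T   T   F
  4   T   F   F   F   F   F   T   F   T   T   F   F   F   F   T   T   T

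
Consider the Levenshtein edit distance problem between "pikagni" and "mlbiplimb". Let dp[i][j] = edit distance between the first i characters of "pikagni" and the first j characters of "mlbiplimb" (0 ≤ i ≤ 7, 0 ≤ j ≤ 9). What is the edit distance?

   ''  m  l  b  i  p  l  i  m  b
''  0  1  2  3  4  5  6  7  8  9
 p  1  1  2  3  4  4  5  6  7  8
 i  2  2  2  3  3  4  5  5  6  7
 k  3  3  3  3  4  4  5  6  6  7
 a  4  4  4  4  4  5  5  6  7  7
 g  5  5  5  5  5  5  6  6  7  8
 n  6  6  6  6  6  6  6  7  7  8
 i  7  7  7  7  6  7  7  6  7  8

8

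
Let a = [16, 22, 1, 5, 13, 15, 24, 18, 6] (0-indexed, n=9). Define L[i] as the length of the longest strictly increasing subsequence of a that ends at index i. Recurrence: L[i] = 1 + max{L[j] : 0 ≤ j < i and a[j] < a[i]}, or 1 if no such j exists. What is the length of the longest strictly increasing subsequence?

5

   i    0    1    2    3    4    5    6    7    8
a[i]   16   22    1    5   13   15   24   18    6
L[i]    1    2    1    2    3    4    5    5    3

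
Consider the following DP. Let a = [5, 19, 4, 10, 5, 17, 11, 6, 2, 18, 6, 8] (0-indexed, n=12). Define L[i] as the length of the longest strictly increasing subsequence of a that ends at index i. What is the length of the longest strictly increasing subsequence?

4

   i    0    1    2    3    4    5    6    7    8    9   10   11
a[i]    5   19    4   10    5   17   11    6    2   18    6    8
L[i]    1    2    1    2    2    3    3    3    1    4    3    4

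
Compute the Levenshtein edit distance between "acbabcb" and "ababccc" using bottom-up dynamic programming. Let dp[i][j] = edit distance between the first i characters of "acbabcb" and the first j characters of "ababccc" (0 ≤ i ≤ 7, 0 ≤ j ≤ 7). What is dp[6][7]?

3

   ''  a  b  a  b  c  c  c
''  0  1  2  3  4  5  6  7
 a  1  0  1  2  3  4  5  6
 c  2  1  1  2  3  3  4  5
 b  3  2  1  2  2  3  4  5
 a  4  3  2  1  2  3  4  5
 b  5  4  3  2  1  2  3  4
 c  6  5  4  3  2  1  2  3
 b  7  6  5  4  3  2  2  3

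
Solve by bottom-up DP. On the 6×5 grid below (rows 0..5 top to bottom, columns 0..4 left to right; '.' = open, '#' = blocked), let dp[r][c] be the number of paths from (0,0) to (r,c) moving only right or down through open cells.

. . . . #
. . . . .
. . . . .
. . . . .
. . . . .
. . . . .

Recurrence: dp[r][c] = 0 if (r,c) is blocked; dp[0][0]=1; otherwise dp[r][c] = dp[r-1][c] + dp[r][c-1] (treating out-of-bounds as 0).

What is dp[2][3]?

r\c   0   1   2   3   4
  0   1   1   1   1   0
  1   1   2   3   4   4
  2   1   3   6  10  14
  3   1   4  10  20  34
  4   1   5  15  35  69
  5   1   6  21  56 125

10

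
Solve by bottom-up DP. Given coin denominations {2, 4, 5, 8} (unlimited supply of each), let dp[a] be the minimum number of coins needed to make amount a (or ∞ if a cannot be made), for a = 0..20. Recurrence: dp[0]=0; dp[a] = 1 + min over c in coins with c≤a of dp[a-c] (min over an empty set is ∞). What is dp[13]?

2

 a  0  1  2  3  4  5  6  7  8  9 10 11 12 13 14 15 16 17 18 19 20
dp  0  -  1  -  1  1  2  2  1  2  2  3  2  2  3  3  2  3  3  4  3
(- denotes ∞ / unreachable)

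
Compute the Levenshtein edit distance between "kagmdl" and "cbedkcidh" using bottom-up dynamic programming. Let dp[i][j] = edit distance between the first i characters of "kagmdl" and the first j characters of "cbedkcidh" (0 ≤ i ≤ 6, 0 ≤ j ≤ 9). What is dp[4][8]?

   ''  c  b  e  d  k  c  i  d  h
''  0  1  2  3  4  5  6  7  8  9
 k  1  1  2  3  4  4  5  6  7  8
 a  2  2  2  3  4  5  5  6  7  8
 g  3  3  3  3  4  5  6  6  7  8
 m  4  4  4  4  4  5  6  7  7  8
 d  5  5  5  5  4  5  6  7  7  8
 l  6  6  6  6  5  5  6  7  8  8

7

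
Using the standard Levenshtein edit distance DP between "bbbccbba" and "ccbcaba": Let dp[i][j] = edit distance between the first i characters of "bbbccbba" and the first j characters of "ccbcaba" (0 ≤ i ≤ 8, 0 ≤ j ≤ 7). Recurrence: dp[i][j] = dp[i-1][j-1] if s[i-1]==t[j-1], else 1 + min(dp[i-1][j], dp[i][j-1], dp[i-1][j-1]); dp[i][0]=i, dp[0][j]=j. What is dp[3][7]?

5

   ''  c  c  b  c  a  b  a
''  0  1  2  3  4  5  6  7
 b  1  1  2  2  3  4  5  6
 b  2  2  2  2  3  4  4  5
 b  3  3  3  2  3  4  4  5
 c  4  3  3  3  2  3  4  5
 c  5  4  3  4  3  3  4  5
 b  6  5  4  3  4  4  3  4
 b  7  6  5  4  4  5  4  4
 a  8  7  6  5  5  4  5  4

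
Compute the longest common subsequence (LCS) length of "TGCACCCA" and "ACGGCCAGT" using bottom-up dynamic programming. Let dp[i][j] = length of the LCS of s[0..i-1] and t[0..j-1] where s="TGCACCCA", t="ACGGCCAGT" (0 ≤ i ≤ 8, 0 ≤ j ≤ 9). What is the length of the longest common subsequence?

5

   ''  A  C  G  G  C  C  A  G  T
''  0  0  0  0  0  0  0  0  0  0
 T  0  0  0  0  0  0  0  0  0  1
 G  0  0  0  1  1  1  1  1  1  1
 C  0  0  1  1  1  2  2  2  2  2
 A  0  1  1  1  1  2  2  3  3  3
 C  0  1  2  2  2  2  3  3  3  3
 C  0  1  2  2  2  3  3  3  3  3
 C  0  1  2  2  2  3  4  4  4  4
 A  0  1  2  2  2  3  4  5  5  5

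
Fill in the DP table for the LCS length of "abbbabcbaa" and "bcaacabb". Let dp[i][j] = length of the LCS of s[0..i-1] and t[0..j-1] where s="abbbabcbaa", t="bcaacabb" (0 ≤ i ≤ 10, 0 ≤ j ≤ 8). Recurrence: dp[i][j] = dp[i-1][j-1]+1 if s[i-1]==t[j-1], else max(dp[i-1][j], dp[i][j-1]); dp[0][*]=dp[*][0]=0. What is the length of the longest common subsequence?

   ''  b  c  a  a  c  a  b  b
''  0  0  0  0  0  0  0  0  0
 a  0  0  0  1  1  1  1  1  1
 b  0  1  1  1  1  1  1  2  2
 b  0  1  1  1  1  1  1  2  3
 b  0  1  1  1  1  1  1  2  3
 a  0  1  1  2  2  2  2  2  3
 b  0  1  1  2  2  2  2  3  3
 c  0  1  2  2  2  3  3  3  3
 b  0  1  2  2  2  3  3  4  4
 a  0  1  2  3  3  3  4  4  4
 a  0  1  2  3  4  4  4  4  4

4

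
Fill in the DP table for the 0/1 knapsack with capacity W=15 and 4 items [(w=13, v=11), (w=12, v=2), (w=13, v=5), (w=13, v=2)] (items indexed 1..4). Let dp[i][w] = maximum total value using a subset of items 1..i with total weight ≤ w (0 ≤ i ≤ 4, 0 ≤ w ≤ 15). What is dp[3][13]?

11

i\w   0   1   2   3   4   5   6   7   8   9  10  11  12  13  14  15
  0   0   0   0   0   0   0   0   0   0   0   0   0   0   0   0   0
  1   0   0   0   0   0   0   0   0   0   0   0   0   0  11  11  11
  2   0   0   0   0   0   0   0   0   0   0   0   0   2  11  11  11
  3   0   0   0   0   0   0   0   0   0   0   0   0   2  11  11  11
  4   0   0   0   0   0   0   0   0   0   0   0   0   2  11  11  11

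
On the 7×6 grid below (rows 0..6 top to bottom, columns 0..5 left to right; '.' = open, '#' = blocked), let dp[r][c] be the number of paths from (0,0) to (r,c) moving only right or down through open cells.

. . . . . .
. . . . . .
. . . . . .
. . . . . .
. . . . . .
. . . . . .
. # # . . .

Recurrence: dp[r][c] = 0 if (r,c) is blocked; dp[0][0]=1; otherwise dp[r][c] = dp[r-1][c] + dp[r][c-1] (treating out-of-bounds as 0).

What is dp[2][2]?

6

r\c   0   1   2   3   4   5
  0   1   1   1   1   1   1
  1   1   2   3   4   5   6
  2   1   3   6  10  15  21
  3   1   4  10  20  35  56
  4   1   5  15  35  70 126
  5   1   6  21  56 126 252
  6   1   0   0  56 182 434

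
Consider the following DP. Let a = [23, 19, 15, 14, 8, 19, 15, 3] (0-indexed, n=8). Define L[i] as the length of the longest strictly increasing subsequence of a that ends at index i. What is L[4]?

   i    0    1    2    3    4    5    6    7
a[i]   23   19   15   14    8   19   15    3
L[i]    1    1    1    1    1    2    2    1

1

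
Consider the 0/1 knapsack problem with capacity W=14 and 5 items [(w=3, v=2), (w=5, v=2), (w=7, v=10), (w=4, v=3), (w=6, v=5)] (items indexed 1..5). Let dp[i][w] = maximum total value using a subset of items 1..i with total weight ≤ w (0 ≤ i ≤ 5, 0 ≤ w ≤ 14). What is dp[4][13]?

i\w   0   1   2   3   4   5   6   7   8   9  10  11  12  13  14
  0   0   0   0   0   0   0   0   0   0   0   0   0   0   0   0
  1   0   0   0   2   2   2   2   2   2   2   2   2   2   2   2
  2   0   0   0   2   2   2   2   2   4   4   4   4   4   4   4
  3   0   0   0   2   2   2   2  10  10  10  12  12  12  12  12
  4   0   0   0   2   3   3   3  10  10  10  12  13  13  13  15
  5   0   0   0   2   3   3   5  10  10  10  12  13  13  15  15

13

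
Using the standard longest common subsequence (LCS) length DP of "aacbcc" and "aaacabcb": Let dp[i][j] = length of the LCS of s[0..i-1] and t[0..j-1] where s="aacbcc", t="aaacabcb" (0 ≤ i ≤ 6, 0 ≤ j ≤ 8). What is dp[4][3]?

2

   ''  a  a  a  c  a  b  c  b
''  0  0  0  0  0  0  0  0  0
 a  0  1  1  1  1  1  1  1  1
 a  0  1  2  2  2  2  2  2  2
 c  0  1  2  2  3  3  3  3  3
 b  0  1  2  2  3  3  4  4  4
 c  0  1  2  2  3  3  4  5  5
 c  0  1  2  2  3  3  4  5  5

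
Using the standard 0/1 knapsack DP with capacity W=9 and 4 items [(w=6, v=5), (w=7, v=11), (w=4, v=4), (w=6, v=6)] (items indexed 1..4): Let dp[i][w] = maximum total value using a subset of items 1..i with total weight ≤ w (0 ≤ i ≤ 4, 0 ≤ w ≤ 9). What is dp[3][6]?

5

i\w   0   1   2   3   4   5   6   7   8   9
  0   0   0   0   0   0   0   0   0   0   0
  1   0   0   0   0   0   0   5   5   5   5
  2   0   0   0   0   0   0   5  11  11  11
  3   0   0   0   0   4   4   5  11  11  11
  4   0   0   0   0   4   4   6  11  11  11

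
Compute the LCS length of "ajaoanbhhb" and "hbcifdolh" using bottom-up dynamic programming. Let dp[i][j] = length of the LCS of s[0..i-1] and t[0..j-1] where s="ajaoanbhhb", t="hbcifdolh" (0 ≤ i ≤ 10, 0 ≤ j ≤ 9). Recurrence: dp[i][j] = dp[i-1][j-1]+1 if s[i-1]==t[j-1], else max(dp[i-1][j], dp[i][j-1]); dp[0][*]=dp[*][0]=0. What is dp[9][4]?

1

   ''  h  b  c  i  f  d  o  l  h
''  0  0  0  0  0  0  0  0  0  0
 a  0  0  0  0  0  0  0  0  0  0
 j  0  0  0  0  0  0  0  0  0  0
 a  0  0  0  0  0  0  0  0  0  0
 o  0  0  0  0  0  0  0  1  1  1
 a  0  0  0  0  0  0  0  1  1  1
 n  0  0  0  0  0  0  0  1  1  1
 b  0  0  1  1  1  1  1  1  1  1
 h  0  1  1  1  1  1  1  1  1  2
 h  0  1  1  1  1  1  1  1  1  2
 b  0  1  2  2  2  2  2  2  2  2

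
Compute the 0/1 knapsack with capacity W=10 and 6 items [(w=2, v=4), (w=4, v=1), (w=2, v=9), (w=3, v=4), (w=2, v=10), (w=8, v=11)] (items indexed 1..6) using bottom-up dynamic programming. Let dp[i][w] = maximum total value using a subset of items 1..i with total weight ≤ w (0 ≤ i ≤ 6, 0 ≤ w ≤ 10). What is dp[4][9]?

17

i\w   0   1   2   3   4   5   6   7   8   9  10
  0   0   0   0   0   0   0   0   0   0   0   0
  1   0   0   4   4   4   4   4   4   4   4   4
  2   0   0   4   4   4   4   5   5   5   5   5
  3   0   0   9   9  13  13  13  13  14  14  14
  4   0   0   9   9  13  13  13  17  17  17  17
  5   0   0  10  10  19  19  23  23  23  27  27
  6   0   0  10  10  19  19  23  23  23  27  27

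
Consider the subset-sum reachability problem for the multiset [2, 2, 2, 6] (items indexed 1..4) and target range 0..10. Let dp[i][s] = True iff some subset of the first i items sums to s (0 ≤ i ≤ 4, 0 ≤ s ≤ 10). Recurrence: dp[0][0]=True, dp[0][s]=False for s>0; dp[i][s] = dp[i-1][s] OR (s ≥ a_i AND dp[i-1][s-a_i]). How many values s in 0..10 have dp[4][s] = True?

i\s   0   1   2   3   4   5   6   7   8   9  10
  0   T   F   F   F   F   F   F   F   F   F   F
  1   T   F   T   F   F   F   F   F   F   F   F
  2   T   F   T   F   T   F   F   F   F   F   F
  3   T   F   T   F   T   F   T   F   F   F   F
  4   T   F   T   F   T   F   T   F   T   F   T

6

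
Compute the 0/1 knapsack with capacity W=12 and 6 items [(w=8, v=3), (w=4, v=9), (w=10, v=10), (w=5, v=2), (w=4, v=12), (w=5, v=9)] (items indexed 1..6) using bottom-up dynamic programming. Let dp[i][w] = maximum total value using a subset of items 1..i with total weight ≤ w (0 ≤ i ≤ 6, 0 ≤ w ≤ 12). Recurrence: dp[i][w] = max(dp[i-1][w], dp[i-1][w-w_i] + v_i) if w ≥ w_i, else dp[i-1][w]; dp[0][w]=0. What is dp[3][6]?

9

i\w   0   1   2   3   4   5   6   7   8   9  10  11  12
  0   0   0   0   0   0   0   0   0   0   0   0   0   0
  1   0   0   0   0   0   0   0   0   3   3   3   3   3
  2   0   0   0   0   9   9   9   9   9   9   9   9  12
  3   0   0   0   0   9   9   9   9   9   9  10  10  12
  4   0   0   0   0   9   9   9   9   9  11  11  11  12
  5   0   0   0   0  12  12  12  12  21  21  21  21  21
  6   0   0   0   0  12  12  12  12  21  21  21  21  21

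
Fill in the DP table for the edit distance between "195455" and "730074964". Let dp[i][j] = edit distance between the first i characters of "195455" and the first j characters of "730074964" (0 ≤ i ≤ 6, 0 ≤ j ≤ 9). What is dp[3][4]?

   ''  7  3  0  0  7  4  9  6  4
''  0  1  2  3  4  5  6  7  8  9
 1  1  1  2  3  4  5  6  7  8  9
 9  2  2  2  3  4  5  6  6  7  8
 5  3  3  3  3  4  5  6  7  7  8
 4  4  4  4  4  4  5  5  6  7  7
 5  5  5  5  5  5  5  6  6  7  8
 5  6  6  6  6  6  6  6  7  7  8

4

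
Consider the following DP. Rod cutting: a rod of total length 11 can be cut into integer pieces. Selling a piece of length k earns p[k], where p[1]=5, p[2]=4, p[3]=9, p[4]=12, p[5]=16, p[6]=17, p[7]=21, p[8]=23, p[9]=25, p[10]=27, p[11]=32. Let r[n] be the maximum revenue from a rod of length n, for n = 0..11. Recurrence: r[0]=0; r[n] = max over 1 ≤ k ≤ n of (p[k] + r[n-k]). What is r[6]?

30

   n    0    1    2    3    4    5    6    7    8    9   10   11
r[n]    0    5   10   15   20   25   30   35   40   45   50   55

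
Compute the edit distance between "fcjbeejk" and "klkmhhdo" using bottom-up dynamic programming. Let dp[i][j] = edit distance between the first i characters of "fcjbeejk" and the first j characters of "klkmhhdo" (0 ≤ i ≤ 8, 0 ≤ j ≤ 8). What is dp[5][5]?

   ''  k  l  k  m  h  h  d  o
''  0  1  2  3  4  5  6  7  8
 f  1  1  2  3  4  5  6  7  8
 c  2  2  2  3  4  5  6  7  8
 j  3  3  3  3  4  5  6  7  8
 b  4  4  4  4  4  5  6  7  8
 e  5  5  5  5  5  5  6  7  8
 e  6  6  6  6  6  6  6  7  8
 j  7  7  7  7  7  7  7  7  8
 k  8  7  8  7  8  8  8  8  8

5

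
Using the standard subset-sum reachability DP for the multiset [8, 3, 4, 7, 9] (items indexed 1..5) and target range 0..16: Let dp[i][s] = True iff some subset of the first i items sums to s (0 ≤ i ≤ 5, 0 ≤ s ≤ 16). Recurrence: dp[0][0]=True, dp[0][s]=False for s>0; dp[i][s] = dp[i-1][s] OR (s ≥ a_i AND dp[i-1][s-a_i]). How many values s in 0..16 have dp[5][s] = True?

13

i\s   0   1   2   3   4   5   6   7   8   9  10  11  12  13  14  15  16
  0   T   F   F   F   F   F   F   F   F   F   F   F   F   F   F   F   F
  1   T   F   F   F   F   F   F   F   T   F   F   F   F   F   F   F   F
  2   T   F   F   T   F   F   F   F   T   F   F   T   F   F   F   F   F
  3   T   F   F   T   T   F   F   T   T   F   F   T   T   F   F   T   F
  4   T   F   F   T   T   F   F   T   T   F   T   T   T   F   T   T   F
  5   T   F   F   T   T   F   F   T   T   T   T   T   T   T   T   T   T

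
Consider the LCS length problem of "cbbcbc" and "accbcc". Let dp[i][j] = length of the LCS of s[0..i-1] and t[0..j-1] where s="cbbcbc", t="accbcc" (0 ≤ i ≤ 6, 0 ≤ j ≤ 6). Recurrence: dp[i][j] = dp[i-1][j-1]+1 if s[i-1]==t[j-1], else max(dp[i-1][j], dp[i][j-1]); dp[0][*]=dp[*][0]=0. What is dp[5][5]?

3

   ''  a  c  c  b  c  c
''  0  0  0  0  0  0  0
 c  0  0  1  1  1  1  1
 b  0  0  1  1  2  2  2
 b  0  0  1  1  2  2  2
 c  0  0  1  2  2  3  3
 b  0  0  1  2  3  3  3
 c  0  0  1  2  3  4  4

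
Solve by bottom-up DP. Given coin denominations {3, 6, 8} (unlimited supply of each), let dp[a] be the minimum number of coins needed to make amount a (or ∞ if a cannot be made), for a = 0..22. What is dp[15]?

 a  0  1  2  3  4  5  6  7  8  9 10 11 12 13 14 15 16 17 18 19 20 21 22
dp  0  -  -  1  -  -  1  -  1  2  -  2  2  -  2  3  2  3  3  3  3  4  3
(- denotes ∞ / unreachable)

3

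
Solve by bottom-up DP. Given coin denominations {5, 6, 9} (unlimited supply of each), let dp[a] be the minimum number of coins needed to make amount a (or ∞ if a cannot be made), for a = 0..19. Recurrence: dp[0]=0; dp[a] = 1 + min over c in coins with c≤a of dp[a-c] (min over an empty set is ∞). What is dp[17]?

 a  0  1  2  3  4  5  6  7  8  9 10 11 12 13 14 15 16 17 18 19
dp  0  -  -  -  -  1  1  -  -  1  2  2  2  -  2  2  3  3  2  3
(- denotes ∞ / unreachable)

3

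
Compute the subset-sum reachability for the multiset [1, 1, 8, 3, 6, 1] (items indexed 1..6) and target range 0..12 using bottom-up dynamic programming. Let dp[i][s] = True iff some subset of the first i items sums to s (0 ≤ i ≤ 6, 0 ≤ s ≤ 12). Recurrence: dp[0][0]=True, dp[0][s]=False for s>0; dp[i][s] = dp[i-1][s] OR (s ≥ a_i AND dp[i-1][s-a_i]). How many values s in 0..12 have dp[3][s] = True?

i\s   0   1   2   3   4   5   6   7   8   9  10  11  12
  0   T   F   F   F   F   F   F   F   F   F   F   F   F
  1   T   T   F   F   F   F   F   F   F   F   F   F   F
  2   T   T   T   F   F   F   F   F   F   F   F   F   F
  3   T   T   T   F   F   F   F   F   T   T   T   F   F
  4   T   T   T   T   T   T   F   F   T   T   T   T   T
  5   T   T   T   T   T   T   T   T   T   T   T   T   T
  6   T   T   T   T   T   T   T   T   T   T   T   T   T

6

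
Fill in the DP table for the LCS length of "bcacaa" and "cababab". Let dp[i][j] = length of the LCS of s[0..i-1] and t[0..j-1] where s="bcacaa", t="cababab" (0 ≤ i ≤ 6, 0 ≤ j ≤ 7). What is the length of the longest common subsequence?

4

   ''  c  a  b  a  b  a  b
''  0  0  0  0  0  0  0  0
 b  0  0  0  1  1  1  1  1
 c  0  1  1  1  1  1  1  1
 a  0  1  2  2  2  2  2  2
 c  0  1  2  2  2  2  2  2
 a  0  1  2  2  3  3  3  3
 a  0  1  2  2  3  3  4  4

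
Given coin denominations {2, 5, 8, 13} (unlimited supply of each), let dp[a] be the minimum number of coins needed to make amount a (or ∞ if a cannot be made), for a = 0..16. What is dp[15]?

 a  0  1  2  3  4  5  6  7  8  9 10 11 12 13 14 15 16
dp  0  -  1  -  2  1  3  2  1  3  2  4  3  1  4  2  2
(- denotes ∞ / unreachable)

2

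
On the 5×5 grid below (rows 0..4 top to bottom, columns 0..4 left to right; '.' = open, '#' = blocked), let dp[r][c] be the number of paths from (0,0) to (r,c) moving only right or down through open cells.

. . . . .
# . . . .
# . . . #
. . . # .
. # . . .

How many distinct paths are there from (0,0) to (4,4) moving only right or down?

r\c   0   1   2   3   4
  0   1   1   1   1   1
  1   0   1   2   3   4
  2   0   1   3   6   0
  3   0   1   4   0   0
  4   0   0   4   4   4

4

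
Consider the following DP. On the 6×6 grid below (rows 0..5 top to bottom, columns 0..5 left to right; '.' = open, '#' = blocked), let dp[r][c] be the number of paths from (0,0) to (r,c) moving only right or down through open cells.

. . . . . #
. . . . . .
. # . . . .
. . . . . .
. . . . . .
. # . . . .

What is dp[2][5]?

r\c   0   1   2   3   4   5
  0   1   1   1   1   1   0
  1   1   2   3   4   5   5
  2   1   0   3   7  12  17
  3   1   1   4  11  23  40
  4   1   2   6  17  40  80
  5   1   0   6  23  63 143

17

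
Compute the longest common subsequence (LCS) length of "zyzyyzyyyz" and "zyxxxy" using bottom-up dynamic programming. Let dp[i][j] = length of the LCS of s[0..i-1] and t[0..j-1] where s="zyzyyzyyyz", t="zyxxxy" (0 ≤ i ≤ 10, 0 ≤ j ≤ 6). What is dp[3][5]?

2

   ''  z  y  x  x  x  y
''  0  0  0  0  0  0  0
 z  0  1  1  1  1  1  1
 y  0  1  2  2  2  2  2
 z  0  1  2  2  2  2  2
 y  0  1  2  2  2  2  3
 y  0  1  2  2  2  2  3
 z  0  1  2  2  2  2  3
 y  0  1  2  2  2  2  3
 y  0  1  2  2  2  2  3
 y  0  1  2  2  2  2  3
 z  0  1  2  2  2  2  3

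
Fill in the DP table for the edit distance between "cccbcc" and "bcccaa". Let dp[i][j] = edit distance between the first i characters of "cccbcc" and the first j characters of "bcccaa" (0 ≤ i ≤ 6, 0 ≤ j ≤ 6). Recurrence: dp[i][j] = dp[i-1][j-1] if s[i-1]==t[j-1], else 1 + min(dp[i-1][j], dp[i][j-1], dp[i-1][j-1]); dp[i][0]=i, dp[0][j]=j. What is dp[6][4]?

3

   ''  b  c  c  c  a  a
''  0  1  2  3  4  5  6
 c  1  1  1  2  3  4  5
 c  2  2  1  1  2  3  4
 c  3  3  2  1  1  2  3
 b  4  3  3  2  2  2  3
 c  5  4  3  3  2  3  3
 c  6  5  4  3  3  3  4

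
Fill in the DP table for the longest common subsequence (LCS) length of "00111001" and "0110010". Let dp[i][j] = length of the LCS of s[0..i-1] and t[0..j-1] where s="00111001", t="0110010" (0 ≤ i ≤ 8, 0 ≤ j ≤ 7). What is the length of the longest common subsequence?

   ''  0  1  1  0  0  1  0
''  0  0  0  0  0  0  0  0
 0  0  1  1  1  1  1  1  1
 0  0  1  1  1  2  2  2  2
 1  0  1  2  2  2  2  3  3
 1  0  1  2  3  3  3  3  3
 1  0  1  2  3  3  3  4  4
 0  0  1  2  3  4  4  4  5
 0  0  1  2  3  4  5  5  5
 1  0  1  2  3  4  5  6  6

6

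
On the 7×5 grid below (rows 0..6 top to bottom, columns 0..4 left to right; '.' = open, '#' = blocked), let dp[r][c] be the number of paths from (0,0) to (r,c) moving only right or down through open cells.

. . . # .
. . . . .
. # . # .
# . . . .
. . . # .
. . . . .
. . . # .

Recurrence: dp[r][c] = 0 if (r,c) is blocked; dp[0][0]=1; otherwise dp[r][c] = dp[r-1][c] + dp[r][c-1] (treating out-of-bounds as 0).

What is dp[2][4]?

r\c   0   1   2   3   4
  0   1   1   1   0   0
  1   1   2   3   3   3
  2   1   0   3   0   3
  3   0   0   3   3   6
  4   0   0   3   0   6
  5   0   0   3   3   9
  6   0   0   3   0   9

3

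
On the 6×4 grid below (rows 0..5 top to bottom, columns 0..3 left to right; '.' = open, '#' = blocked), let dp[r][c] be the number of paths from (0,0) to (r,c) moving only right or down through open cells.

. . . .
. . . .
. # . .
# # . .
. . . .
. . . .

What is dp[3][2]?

3

r\c   0   1   2   3
  0   1   1   1   1
  1   1   2   3   4
  2   1   0   3   7
  3   0   0   3  10
  4   0   0   3  13
  5   0   0   3  16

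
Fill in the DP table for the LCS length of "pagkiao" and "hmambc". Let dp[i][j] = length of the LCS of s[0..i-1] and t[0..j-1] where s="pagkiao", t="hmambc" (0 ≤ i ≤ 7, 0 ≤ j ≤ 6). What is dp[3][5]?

   ''  h  m  a  m  b  c
''  0  0  0  0  0  0  0
 p  0  0  0  0  0  0  0
 a  0  0  0  1  1  1  1
 g  0  0  0  1  1  1  1
 k  0  0  0  1  1  1  1
 i  0  0  0  1  1  1  1
 a  0  0  0  1  1  1  1
 o  0  0  0  1  1  1  1

1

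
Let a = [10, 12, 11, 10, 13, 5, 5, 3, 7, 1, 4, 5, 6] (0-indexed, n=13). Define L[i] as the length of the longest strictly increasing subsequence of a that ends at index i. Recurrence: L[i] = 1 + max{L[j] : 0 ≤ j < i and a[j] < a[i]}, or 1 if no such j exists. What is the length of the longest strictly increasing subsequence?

   i    0    1    2    3    4    5    6    7    8    9   10   11   12
a[i]   10   12   11   10   13    5    5    3    7    1    4    5    6
L[i]    1    2    2    1    3    1    1    1    2    1    2    3    4

4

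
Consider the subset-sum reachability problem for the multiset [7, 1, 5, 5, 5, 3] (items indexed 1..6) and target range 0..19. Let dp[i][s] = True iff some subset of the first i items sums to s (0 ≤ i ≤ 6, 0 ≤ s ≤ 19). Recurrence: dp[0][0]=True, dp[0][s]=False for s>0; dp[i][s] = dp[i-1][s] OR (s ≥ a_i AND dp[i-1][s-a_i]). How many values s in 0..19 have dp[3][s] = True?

8

i\s   0   1   2   3   4   5   6   7   8   9  10  11  12  13  14  15  16  17  18  19
  0   T   F   F   F   F   F   F   F   F   F   F   F   F   F   F   F   F   F   F   F
  1   T   F   F   F   F   F   F   T   F   F   F   F   F   F   F   F   F   F   F   F
  2   T   T   F   F   F   F   F   T   T   F   F   F   F   F   F   F   F   F   F   F
  3   T   T   F   F   F   T   T   T   T   F   F   F   T   T   F   F   F   F   F   F
  4   T   T   F   F   F   T   T   T   T   F   T   T   T   T   F   F   F   T   T   F
  5   T   T   F   F   F   T   T   T   T   F   T   T   T   T   F   T   T   T   T   F
  6   T   T   F   T   T   T   T   T   T   T   T   T   T   T   T   T   T   T   T   T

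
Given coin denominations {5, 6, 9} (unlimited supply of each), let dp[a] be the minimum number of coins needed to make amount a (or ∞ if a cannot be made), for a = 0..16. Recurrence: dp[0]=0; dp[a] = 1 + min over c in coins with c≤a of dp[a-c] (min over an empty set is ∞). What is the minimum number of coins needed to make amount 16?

 a  0  1  2  3  4  5  6  7  8  9 10 11 12 13 14 15 16
dp  0  -  -  -  -  1  1  -  -  1  2  2  2  -  2  2  3
(- denotes ∞ / unreachable)

3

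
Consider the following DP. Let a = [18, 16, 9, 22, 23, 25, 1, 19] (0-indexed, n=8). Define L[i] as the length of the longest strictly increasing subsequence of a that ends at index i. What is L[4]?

3

   i    0    1    2    3    4    5    6    7
a[i]   18   16    9   22   23   25    1   19
L[i]    1    1    1    2    3    4    1    2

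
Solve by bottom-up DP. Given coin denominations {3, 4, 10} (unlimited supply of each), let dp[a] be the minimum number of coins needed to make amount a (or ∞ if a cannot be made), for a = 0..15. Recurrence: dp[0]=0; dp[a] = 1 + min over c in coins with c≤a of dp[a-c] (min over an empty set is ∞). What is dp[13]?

 a  0  1  2  3  4  5  6  7  8  9 10 11 12 13 14 15
dp  0  -  -  1  1  -  2  2  2  3  1  3  3  2  2  4
(- denotes ∞ / unreachable)

2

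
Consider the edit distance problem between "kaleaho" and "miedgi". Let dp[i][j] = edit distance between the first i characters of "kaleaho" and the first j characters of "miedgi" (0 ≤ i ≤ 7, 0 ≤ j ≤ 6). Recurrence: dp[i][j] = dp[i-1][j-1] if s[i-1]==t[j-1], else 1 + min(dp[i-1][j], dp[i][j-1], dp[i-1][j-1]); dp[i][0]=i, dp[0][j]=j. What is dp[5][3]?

   ''  m  i  e  d  g  i
''  0  1  2  3  4  5  6
 k  1  1  2  3  4  5  6
 a  2  2  2  3  4  5  6
 l  3  3  3  3  4  5  6
 e  4  4  4  3  4  5  6
 a  5  5  5  4  4  5  6
 h  6  6  6  5  5  5  6
 o  7  7  7  6  6  6  6

4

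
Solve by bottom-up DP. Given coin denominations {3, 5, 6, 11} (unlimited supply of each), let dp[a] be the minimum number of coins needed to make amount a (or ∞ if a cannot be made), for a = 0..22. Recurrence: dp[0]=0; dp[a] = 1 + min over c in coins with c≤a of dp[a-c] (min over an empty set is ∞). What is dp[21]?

3

 a  0  1  2  3  4  5  6  7  8  9 10 11 12 13 14 15 16 17 18 19 20 21 22
dp  0  -  -  1  -  1  1  -  2  2  2  1  2  3  2  3  2  2  3  3  3  3  2
(- denotes ∞ / unreachable)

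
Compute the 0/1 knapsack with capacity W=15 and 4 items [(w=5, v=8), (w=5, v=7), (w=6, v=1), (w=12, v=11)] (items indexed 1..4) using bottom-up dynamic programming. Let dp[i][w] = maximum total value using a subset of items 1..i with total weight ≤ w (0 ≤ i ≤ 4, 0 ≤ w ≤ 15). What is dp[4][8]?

i\w   0   1   2   3   4   5   6   7   8   9  10  11  12  13  14  15
  0   0   0   0   0   0   0   0   0   0   0   0   0   0   0   0   0
  1   0   0   0   0   0   8   8   8   8   8   8   8   8   8   8   8
  2   0   0   0   0   0   8   8   8   8   8  15  15  15  15  15  15
  3   0   0   0   0   0   8   8   8   8   8  15  15  15  15  15  15
  4   0   0   0   0   0   8   8   8   8   8  15  15  15  15  15  15

8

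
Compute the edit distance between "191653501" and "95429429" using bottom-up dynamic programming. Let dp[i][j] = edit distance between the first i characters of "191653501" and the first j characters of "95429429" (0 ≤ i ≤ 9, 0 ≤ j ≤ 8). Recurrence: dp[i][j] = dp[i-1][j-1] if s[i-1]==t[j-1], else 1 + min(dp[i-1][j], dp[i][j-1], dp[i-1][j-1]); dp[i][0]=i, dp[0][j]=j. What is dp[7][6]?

6

   ''  9  5  4  2  9  4  2  9
''  0  1  2  3  4  5  6  7  8
 1  1  1  2  3  4  5  6  7  8
 9  2  1  2  3  4  4  5  6  7
 1  3  2  2  3  4  5  5  6  7
 6  4  3  3  3  4  5  6  6  7
 5  5  4  3  4  4  5  6  7  7
 3  6  5  4  4  5  5  6  7  8
 5  7  6  5  5  5  6  6  7  8
 0  8  7  6  6  6  6  7  7  8
 1  9  8  7  7  7  7  7  8  8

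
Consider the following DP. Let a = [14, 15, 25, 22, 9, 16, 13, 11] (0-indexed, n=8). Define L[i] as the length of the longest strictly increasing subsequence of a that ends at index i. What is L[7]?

   i    0    1    2    3    4    5    6    7
a[i]   14   15   25   22    9   16   13   11
L[i]    1    2    3    3    1    3    2    2

2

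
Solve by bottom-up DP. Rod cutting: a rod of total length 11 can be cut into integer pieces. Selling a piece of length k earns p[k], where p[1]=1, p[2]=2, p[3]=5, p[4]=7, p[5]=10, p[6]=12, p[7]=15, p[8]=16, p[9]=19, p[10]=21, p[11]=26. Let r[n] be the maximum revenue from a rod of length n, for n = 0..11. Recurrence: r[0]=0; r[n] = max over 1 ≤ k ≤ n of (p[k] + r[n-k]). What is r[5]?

   n    0    1    2    3    4    5    6    7    8    9   10   11
r[n]    0    1    2    5    7   10   12   15   16   19   21   26

10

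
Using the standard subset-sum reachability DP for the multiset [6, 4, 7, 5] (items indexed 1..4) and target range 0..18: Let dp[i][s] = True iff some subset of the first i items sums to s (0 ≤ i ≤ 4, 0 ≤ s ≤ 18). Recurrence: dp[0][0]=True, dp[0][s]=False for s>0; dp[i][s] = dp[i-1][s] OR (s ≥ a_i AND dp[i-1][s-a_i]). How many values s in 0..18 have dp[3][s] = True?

8

i\s   0   1   2   3   4   5   6   7   8   9  10  11  12  13  14  15  16  17  18
  0   T   F   F   F   F   F   F   F   F   F   F   F   F   F   F   F   F   F   F
  1   T   F   F   F   F   F   T   F   F   F   F   F   F   F   F   F   F   F   F
  2   T   F   F   F   T   F   T   F   F   F   T   F   F   F   F   F   F   F   F
  3   T   F   F   F   T   F   T   T   F   F   T   T   F   T   F   F   F   T   F
  4   T   F   F   F   T   T   T   T   F   T   T   T   T   T   F   T   T   T   T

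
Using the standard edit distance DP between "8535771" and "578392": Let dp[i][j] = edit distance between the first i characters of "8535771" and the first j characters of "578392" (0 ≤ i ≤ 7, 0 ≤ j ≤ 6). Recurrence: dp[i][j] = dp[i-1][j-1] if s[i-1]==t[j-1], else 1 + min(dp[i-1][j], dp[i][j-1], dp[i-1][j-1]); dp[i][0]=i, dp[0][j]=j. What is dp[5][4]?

   ''  5  7  8  3  9  2
''  0  1  2  3  4  5  6
 8  1  1  2  2  3  4  5
 5  2  1  2  3  3  4  5
 3  3  2  2  3  3  4  5
 5  4  3  3  3  4  4  5
 7  5  4  3  4  4  5  5
 7  6  5  4  4  5  5  6
 1  7  6  5  5  5  6  6

4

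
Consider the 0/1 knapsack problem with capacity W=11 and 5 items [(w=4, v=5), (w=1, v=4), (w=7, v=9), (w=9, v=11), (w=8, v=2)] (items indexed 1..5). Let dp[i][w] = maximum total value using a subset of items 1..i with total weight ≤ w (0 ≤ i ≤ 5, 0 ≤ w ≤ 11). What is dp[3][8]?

i\w   0   1   2   3   4   5   6   7   8   9  10  11
  0   0   0   0   0   0   0   0   0   0   0   0   0
  1   0   0   0   0   5   5   5   5   5   5   5   5
  2   0   4   4   4   5   9   9   9   9   9   9   9
  3   0   4   4   4   5   9   9   9  13  13  13  14
  4   0   4   4   4   5   9   9   9  13  13  15  15
  5   0   4   4   4   5   9   9   9  13  13  15  15

13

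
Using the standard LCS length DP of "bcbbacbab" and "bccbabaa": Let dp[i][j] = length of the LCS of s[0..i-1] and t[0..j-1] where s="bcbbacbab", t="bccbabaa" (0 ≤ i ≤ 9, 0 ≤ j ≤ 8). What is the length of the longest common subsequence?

   ''  b  c  c  b  a  b  a  a
''  0  0  0  0  0  0  0  0  0
 b  0  1  1  1  1  1  1  1  1
 c  0  1  2  2  2  2  2  2  2
 b  0  1  2  2  3  3  3  3  3
 b  0  1  2  2  3  3  4  4  4
 a  0  1  2  2  3  4  4  5  5
 c  0  1  2  3  3  4  4  5  5
 b  0  1  2  3  4  4  5  5  5
 a  0  1  2  3  4  5  5  6  6
 b  0  1  2  3  4  5  6  6  6

6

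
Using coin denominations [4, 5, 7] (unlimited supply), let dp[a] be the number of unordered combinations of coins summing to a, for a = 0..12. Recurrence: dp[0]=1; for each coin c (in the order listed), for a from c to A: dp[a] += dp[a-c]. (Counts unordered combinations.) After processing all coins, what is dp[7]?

1

after  coin     0     1     2     3     4     5     6     7     8     9    10    11    12
          4     1     0     0     0     1     0     0     0     1     0     0     0     1
          5     1     0     0     0     1     1     0     0     1     1     1     0     1
          7     1     0     0     0     1     1     0     1     1     1     1     1     2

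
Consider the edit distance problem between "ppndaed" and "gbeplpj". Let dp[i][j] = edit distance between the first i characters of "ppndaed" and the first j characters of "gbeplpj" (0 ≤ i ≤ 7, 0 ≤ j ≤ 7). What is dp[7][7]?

   ''  g  b  e  p  l  p  j
''  0  1  2  3  4  5  6  7
 p  1  1  2  3  3  4  5  6
 p  2  2  2  3  3  4  4  5
 n  3  3  3  3  4  4  5  5
 d  4  4  4  4  4  5  5  6
 a  5  5  5  5  5  5  6  6
 e  6  6  6  5  6  6  6  7
 d  7  7  7  6  6  7  7  7

7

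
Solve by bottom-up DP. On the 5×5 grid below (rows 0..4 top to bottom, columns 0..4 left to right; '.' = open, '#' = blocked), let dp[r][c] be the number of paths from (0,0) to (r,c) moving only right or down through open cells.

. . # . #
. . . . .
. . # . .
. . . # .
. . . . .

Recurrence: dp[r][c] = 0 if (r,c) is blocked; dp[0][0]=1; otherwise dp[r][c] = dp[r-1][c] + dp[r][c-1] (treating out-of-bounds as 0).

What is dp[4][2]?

r\c   0   1   2   3   4
  0   1   1   0   0   0
  1   1   2   2   2   2
  2   1   3   0   2   4
  3   1   4   4   0   4
  4   1   5   9   9  13

9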